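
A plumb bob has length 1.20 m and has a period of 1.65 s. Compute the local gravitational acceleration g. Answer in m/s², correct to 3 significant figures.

From T = 2π√(L/g), g = 4π²L/T² = 4π² × 1.20/1.650² = 17.4 m/s².

17.4 m/s²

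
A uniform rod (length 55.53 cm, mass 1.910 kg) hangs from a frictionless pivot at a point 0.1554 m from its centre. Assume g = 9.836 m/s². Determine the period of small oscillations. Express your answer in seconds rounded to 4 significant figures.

For a physical pendulum T = 2π√(I/(mgd)), with d = 0.15540 m from pivot to centre of mass.
I_cm = mL²/12 = 1.910 × 0.5553²/12 = 0.049080 kg·m²; I = I_cm + md² = 0.049080 + 1.910 × 0.15540² = 0.095205 kg·m².
T = 2π√(0.095205/(1.910 × 9.836 × 0.15540)) = 1.135 s.

1.135 s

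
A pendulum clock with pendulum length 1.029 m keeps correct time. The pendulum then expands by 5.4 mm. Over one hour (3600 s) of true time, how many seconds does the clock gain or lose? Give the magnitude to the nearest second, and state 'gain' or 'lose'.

lose 9 s

T ∝ √L, so T'/T = √(1.03440/1.029) = 1.00262.
In 3600 s of true time the clock registers 3600/1.00262 = 3590.6 s, so it loses 9 s.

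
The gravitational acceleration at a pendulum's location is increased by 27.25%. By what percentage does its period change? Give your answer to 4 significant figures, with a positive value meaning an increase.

T ∝ 1/√g, so T'/T = 1/√(1.2725) = 0.88648.
Percentage change in T = (0.88648 − 1) × 100% = -11.35%.

-11.35%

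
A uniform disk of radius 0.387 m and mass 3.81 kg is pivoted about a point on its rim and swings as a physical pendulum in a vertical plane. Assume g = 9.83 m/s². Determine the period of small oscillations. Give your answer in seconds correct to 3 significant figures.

I_cm = ½mr² = 0.2853 kg·m². The pivot is at distance d = 0.387 m from the centre of mass.
By the parallel-axis theorem, I = I_cm + md² = 0.2853 + 0.5706 = 0.8559 kg·m².
T = 2π√(I/(mgd)) = 2π√(0.8559/(3.81 × 9.83 × 0.387)) = 1.53 s.

1.53 s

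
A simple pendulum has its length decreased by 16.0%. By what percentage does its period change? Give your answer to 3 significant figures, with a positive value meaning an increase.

-8.35%

T ∝ √L, so T'/T = √(0.8400) = 0.9165.
Percentage change in T = (0.9165 − 1) × 100% = -8.35%.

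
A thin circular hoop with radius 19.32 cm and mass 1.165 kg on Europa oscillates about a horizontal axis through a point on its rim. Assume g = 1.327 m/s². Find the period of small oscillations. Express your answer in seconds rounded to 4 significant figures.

I_cm = mr² = 0.043485 kg·m². The pivot is at distance d = 0.1932 m from the centre of mass.
By the parallel-axis theorem, I = I_cm + md² = 0.043485 + 0.043485 = 0.086970 kg·m².
T = 2π√(I/(mgd)) = 2π√(0.086970/(1.165 × 1.327 × 0.1932)) = 3.390 s.

3.390 s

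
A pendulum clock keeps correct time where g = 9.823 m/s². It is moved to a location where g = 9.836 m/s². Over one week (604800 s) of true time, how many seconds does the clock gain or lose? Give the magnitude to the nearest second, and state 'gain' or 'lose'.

gain 400 s

The clock's period scales as T ∝ 1/√g, so T'/T = √(9.823/9.836) = 0.999339.
In 604800 s of true time the clock registers 604800/0.999339 = 605200.1 s, so it gains 400 s.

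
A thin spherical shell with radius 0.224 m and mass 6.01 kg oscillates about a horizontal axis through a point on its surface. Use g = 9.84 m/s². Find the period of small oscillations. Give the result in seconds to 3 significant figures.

I_cm = (2/3)mr² = 0.2010 kg·m². The pivot is at distance d = 0.224 m from the centre of mass.
By the parallel-axis theorem, I = I_cm + md² = 0.2010 + 0.3016 = 0.5026 kg·m².
T = 2π√(I/(mgd)) = 2π√(0.5026/(6.01 × 9.84 × 0.224)) = 1.22 s.

1.22 s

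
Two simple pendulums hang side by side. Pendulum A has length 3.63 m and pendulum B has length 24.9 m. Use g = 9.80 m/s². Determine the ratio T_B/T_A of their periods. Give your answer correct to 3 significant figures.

T ∝ √L, so T_B/T_A = √(L_B/L_A) = √(24.9/3.63) = 2.62.

2.62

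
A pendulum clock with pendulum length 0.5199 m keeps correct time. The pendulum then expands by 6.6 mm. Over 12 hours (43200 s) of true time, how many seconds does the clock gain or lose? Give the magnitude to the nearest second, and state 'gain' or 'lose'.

lose 272 s

T ∝ √L, so T'/T = √(0.52650/0.5199) = 1.00633.
In 43200 s of true time the clock registers 43200/1.00633 = 42928.4 s, so it loses 272 s.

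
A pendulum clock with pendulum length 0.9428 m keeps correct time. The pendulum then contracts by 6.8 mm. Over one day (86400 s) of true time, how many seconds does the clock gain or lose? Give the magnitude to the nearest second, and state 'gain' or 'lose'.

T ∝ √L, so T'/T = √(0.93600/0.9428) = 0.996387.
In 86400 s of true time the clock registers 86400/0.996387 = 86713.3 s, so it gains 313 s.

gain 313 s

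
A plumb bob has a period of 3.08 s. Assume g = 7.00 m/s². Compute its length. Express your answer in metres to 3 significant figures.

1.68 m

From T = 2π√(L/g), L = gT²/(4π²) = 7.00 × 3.080²/(4π²) = 1.68 m.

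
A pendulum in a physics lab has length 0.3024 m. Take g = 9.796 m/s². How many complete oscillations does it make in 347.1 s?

T = 2π√(L/g) = 2π√(0.3024/9.796) = 1.1039 s.
Number of complete oscillations = ⌊347.1/1.1039⌋ = ⌊314.42⌋ = 314.

314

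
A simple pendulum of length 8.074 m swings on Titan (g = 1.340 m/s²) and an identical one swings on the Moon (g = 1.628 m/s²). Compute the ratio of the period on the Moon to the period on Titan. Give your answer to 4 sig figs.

T ∝ 1/√g, so T₂/T₁ = √(g₁/g₂) = √(1.340/1.628) = 0.9072.

0.9072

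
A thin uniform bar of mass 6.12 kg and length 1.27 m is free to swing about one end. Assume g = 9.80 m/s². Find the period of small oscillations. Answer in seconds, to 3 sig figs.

1.85 s

For a physical pendulum T = 2π√(I/(mgd)), with d = 0.6350 m from pivot to centre of mass.
I_cm = mL²/12 = 6.12 × 1.27²/12 = 0.8226 kg·m²; I = I_cm + md² = 0.8226 + 6.12 × 0.6350² = 3.290 kg·m².
T = 2π√(3.290/(6.12 × 9.80 × 0.6350)) = 1.85 s.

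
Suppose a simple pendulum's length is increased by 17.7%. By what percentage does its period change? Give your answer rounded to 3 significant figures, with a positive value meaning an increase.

8.49%

T ∝ √L, so T'/T = √(1.177) = 1.085.
Percentage change in T = (1.085 − 1) × 100% = 8.49%.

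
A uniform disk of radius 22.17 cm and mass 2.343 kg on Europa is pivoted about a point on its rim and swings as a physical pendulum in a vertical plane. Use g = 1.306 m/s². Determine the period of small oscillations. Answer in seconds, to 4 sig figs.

3.171 s

I_cm = ½mr² = 0.057580 kg·m². The pivot is at distance d = 0.2217 m from the centre of mass.
By the parallel-axis theorem, I = I_cm + md² = 0.057580 + 0.11516 = 0.17274 kg·m².
T = 2π√(I/(mgd)) = 2π√(0.17274/(2.343 × 1.306 × 0.2217)) = 3.171 s.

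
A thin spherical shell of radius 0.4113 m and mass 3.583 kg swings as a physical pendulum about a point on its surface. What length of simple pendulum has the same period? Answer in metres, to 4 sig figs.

0.6855 m

The equivalent simple-pendulum length is L_eq = I/(md), where I is about the pivot and d = 0.41130 m.
I_cm = (2/3)mR² = 0.40409 kg·m², so I = I_cm + md² = 0.40409 + 0.60613 = 1.0102 kg·m².
L_eq = 1.0102/(3.583 × 0.41130) = 0.6855 m.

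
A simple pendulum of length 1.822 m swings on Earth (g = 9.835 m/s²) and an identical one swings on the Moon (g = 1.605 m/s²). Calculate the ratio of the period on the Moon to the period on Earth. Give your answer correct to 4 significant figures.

T ∝ 1/√g, so T₂/T₁ = √(g₁/g₂) = √(9.835/1.605) = 2.475.

2.475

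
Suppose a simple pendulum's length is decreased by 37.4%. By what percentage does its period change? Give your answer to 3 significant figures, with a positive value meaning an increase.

-20.9%

T ∝ √L, so T'/T = √(0.6260) = 0.7912.
Percentage change in T = (0.7912 − 1) × 100% = -20.9%.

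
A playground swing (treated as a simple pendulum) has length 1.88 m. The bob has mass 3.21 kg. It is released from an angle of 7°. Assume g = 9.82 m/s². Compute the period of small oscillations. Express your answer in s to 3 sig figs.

T = 2π√(L/g) = 2π√(1.88/9.82) = 2π × 0.4375 = 2.75 s.

2.75 s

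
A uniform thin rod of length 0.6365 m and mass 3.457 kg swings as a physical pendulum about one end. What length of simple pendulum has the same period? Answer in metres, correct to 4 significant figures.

The equivalent simple-pendulum length is L_eq = I/(md), where I is about the pivot and d = 0.31825 m.
I_cm = (1/12)mL² = 0.11671 kg·m², so I = I_cm + md² = 0.11671 + 0.35014 = 0.46685 kg·m².
L_eq = 0.46685/(3.457 × 0.31825) = 0.4243 m.

0.4243 m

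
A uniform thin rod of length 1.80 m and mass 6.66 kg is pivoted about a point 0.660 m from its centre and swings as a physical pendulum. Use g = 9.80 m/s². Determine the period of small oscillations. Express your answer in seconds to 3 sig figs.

For a physical pendulum T = 2π√(I/(mgd)), with d = 0.6600 m from pivot to centre of mass.
I_cm = mL²/12 = 6.66 × 1.80²/12 = 1.798 kg·m²; I = I_cm + md² = 1.798 + 6.66 × 0.6600² = 4.699 kg·m².
T = 2π√(4.699/(6.66 × 9.80 × 0.6600)) = 2.08 s.

2.08 s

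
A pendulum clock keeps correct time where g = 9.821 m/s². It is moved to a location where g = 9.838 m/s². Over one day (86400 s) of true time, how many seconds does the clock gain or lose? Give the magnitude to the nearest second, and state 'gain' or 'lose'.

The clock's period scales as T ∝ 1/√g, so T'/T = √(9.821/9.838) = 0.999136.
In 86400 s of true time the clock registers 86400/0.999136 = 86474.7 s, so it gains 75 s.

gain 75 s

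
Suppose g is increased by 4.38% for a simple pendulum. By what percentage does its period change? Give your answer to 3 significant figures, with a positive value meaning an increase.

-2.12%

T ∝ 1/√g, so T'/T = 1/√(1.044) = 0.9788.
Percentage change in T = (0.9788 − 1) × 100% = -2.12%.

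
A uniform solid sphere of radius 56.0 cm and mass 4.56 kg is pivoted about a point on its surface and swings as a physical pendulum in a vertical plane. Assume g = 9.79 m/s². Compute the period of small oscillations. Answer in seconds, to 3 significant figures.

I_cm = (2/5)mr² = 0.5720 kg·m². The pivot is at distance d = 0.560 m from the centre of mass.
By the parallel-axis theorem, I = I_cm + md² = 0.5720 + 1.430 = 2.002 kg·m².
T = 2π√(I/(mgd)) = 2π√(2.002/(4.56 × 9.79 × 0.560)) = 1.78 s.

1.78 s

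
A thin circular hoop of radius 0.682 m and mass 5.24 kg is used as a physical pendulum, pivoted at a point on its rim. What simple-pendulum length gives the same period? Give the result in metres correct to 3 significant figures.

1.36 m

The equivalent simple-pendulum length is L_eq = I/(md), where I is about the pivot and d = 0.6820 m.
I_cm = mR² = 2.437 kg·m², so I = I_cm + md² = 2.437 + 2.437 = 4.874 kg·m².
L_eq = 4.874/(5.24 × 0.6820) = 1.36 m.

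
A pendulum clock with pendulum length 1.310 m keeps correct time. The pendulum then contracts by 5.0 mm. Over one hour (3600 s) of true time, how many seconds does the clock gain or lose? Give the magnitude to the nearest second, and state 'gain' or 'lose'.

gain 7 s

T ∝ √L, so T'/T = √(1.30500/1.310) = 0.998090.
In 3600 s of true time the clock registers 3600/0.998090 = 3606.9 s, so it gains 7 s.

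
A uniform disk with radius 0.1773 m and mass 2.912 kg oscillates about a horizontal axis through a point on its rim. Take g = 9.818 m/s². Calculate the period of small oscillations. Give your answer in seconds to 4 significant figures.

I_cm = ½mr² = 0.045770 kg·m². The pivot is at distance d = 0.1773 m from the centre of mass.
By the parallel-axis theorem, I = I_cm + md² = 0.045770 + 0.091540 = 0.13731 kg·m².
T = 2π√(I/(mgd)) = 2π√(0.13731/(2.912 × 9.818 × 0.1773)) = 1.034 s.

1.034 s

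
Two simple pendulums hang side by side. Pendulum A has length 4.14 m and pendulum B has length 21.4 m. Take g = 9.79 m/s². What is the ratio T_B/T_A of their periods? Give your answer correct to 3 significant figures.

2.27

T ∝ √L, so T_B/T_A = √(L_B/L_A) = √(21.4/4.14) = 2.27.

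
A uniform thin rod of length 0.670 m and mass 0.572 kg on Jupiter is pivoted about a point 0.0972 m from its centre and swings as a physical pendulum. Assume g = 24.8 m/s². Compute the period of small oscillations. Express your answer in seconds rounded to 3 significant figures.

For a physical pendulum T = 2π√(I/(mgd)), with d = 0.09720 m from pivot to centre of mass.
I_cm = mL²/12 = 0.572 × 0.670²/12 = 0.02140 kg·m²; I = I_cm + md² = 0.02140 + 0.572 × 0.09720² = 0.02680 kg·m².
T = 2π√(0.02680/(0.572 × 24.8 × 0.09720)) = 0.876 s.

0.876 s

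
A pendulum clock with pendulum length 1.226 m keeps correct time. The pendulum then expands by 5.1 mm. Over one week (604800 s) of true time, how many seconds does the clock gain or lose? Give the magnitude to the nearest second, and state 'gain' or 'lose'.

lose 1254 s

T ∝ √L, so T'/T = √(1.23110/1.226) = 1.00208.
In 604800 s of true time the clock registers 604800/1.00208 = 603546.0 s, so it loses 1254 s.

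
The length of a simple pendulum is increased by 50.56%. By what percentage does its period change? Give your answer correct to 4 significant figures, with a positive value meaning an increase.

T ∝ √L, so T'/T = √(1.5056) = 1.2270.
Percentage change in T = (1.2270 − 1) × 100% = 22.70%.

22.70%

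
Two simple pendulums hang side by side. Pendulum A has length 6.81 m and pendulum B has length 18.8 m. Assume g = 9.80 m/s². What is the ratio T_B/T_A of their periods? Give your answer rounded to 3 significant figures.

T ∝ √L, so T_B/T_A = √(L_B/L_A) = √(18.8/6.81) = 1.66.

1.66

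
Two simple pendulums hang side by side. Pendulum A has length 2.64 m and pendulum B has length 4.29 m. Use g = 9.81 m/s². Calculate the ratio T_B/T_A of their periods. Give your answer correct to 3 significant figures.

T ∝ √L, so T_B/T_A = √(L_B/L_A) = √(4.29/2.64) = 1.27.

1.27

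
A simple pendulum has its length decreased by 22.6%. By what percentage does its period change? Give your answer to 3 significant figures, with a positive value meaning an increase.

T ∝ √L, so T'/T = √(0.7740) = 0.8798.
Percentage change in T = (0.8798 − 1) × 100% = -12.0%.

-12.0%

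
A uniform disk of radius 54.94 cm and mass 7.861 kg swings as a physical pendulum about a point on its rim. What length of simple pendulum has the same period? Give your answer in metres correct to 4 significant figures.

The equivalent simple-pendulum length is L_eq = I/(md), where I is about the pivot and d = 0.54940 m.
I_cm = ½mR² = 1.1864 kg·m², so I = I_cm + md² = 1.1864 + 2.3728 = 3.5592 kg·m².
L_eq = 3.5592/(7.861 × 0.54940) = 0.8241 m.

0.8241 m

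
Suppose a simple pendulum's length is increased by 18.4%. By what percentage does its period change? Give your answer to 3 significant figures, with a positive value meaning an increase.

T ∝ √L, so T'/T = √(1.184) = 1.088.
Percentage change in T = (1.088 − 1) × 100% = 8.81%.

8.81%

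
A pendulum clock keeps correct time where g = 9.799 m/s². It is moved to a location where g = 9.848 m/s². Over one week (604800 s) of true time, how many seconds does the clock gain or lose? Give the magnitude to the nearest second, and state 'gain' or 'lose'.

gain 1510 s

The clock's period scales as T ∝ 1/√g, so T'/T = √(9.799/9.848) = 0.997509.
In 604800 s of true time the clock registers 604800/0.997509 = 606310.3 s, so it gains 1510 s.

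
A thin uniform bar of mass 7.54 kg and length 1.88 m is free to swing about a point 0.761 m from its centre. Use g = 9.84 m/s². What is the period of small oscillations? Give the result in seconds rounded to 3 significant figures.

2.15 s

For a physical pendulum T = 2π√(I/(mgd)), with d = 0.7610 m from pivot to centre of mass.
I_cm = mL²/12 = 7.54 × 1.88²/12 = 2.221 kg·m²; I = I_cm + md² = 2.221 + 7.54 × 0.7610² = 6.587 kg·m².
T = 2π√(6.587/(7.54 × 9.84 × 0.7610)) = 2.15 s.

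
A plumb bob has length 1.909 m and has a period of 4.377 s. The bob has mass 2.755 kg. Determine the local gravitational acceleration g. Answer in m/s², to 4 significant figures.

From T = 2π√(L/g), g = 4π²L/T² = 4π² × 1.909/4.3770² = 3.934 m/s².

3.934 m/s²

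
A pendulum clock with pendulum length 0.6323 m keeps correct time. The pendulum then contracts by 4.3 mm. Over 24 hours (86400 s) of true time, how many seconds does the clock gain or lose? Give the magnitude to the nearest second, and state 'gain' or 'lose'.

gain 295 s

T ∝ √L, so T'/T = √(0.62800/0.6323) = 0.996594.
In 86400 s of true time the clock registers 86400/0.996594 = 86695.3 s, so it gains 295 s.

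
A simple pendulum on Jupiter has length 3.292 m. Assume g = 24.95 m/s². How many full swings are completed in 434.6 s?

190

T = 2π√(L/g) = 2π√(3.292/24.95) = 2.2823 s.
Number of complete oscillations = ⌊434.6/2.2823⌋ = ⌊190.42⌋ = 190.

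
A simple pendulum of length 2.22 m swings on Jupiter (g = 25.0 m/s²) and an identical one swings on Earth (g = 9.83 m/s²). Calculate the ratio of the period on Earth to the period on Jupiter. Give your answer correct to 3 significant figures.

T ∝ 1/√g, so T₂/T₁ = √(g₁/g₂) = √(25.0/9.83) = 1.59.

1.59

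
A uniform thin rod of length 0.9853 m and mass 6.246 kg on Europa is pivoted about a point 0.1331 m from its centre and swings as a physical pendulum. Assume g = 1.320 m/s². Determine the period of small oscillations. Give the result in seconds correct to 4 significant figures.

For a physical pendulum T = 2π√(I/(mgd)), with d = 0.13310 m from pivot to centre of mass.
I_cm = mL²/12 = 6.246 × 0.9853²/12 = 0.50531 kg·m²; I = I_cm + md² = 0.50531 + 6.246 × 0.13310² = 0.61596 kg·m².
T = 2π√(0.61596/(6.246 × 1.320 × 0.13310)) = 4.707 s.

4.707 s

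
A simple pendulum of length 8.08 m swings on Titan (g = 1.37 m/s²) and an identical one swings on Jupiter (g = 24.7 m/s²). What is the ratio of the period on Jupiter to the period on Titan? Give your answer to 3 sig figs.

0.236

T ∝ 1/√g, so T₂/T₁ = √(g₁/g₂) = √(1.37/24.7) = 0.236.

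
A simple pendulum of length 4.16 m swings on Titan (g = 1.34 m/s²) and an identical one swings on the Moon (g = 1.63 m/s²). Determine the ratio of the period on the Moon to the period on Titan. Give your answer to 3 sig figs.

T ∝ 1/√g, so T₂/T₁ = √(g₁/g₂) = √(1.34/1.63) = 0.907.

0.907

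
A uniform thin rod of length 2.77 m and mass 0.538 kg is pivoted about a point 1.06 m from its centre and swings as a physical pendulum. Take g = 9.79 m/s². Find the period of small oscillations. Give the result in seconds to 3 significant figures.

2.59 s

For a physical pendulum T = 2π√(I/(mgd)), with d = 1.060 m from pivot to centre of mass.
I_cm = mL²/12 = 0.538 × 2.77²/12 = 0.3440 kg·m²; I = I_cm + md² = 0.3440 + 0.538 × 1.060² = 0.9485 kg·m².
T = 2π√(0.9485/(0.538 × 9.79 × 1.060)) = 2.59 s.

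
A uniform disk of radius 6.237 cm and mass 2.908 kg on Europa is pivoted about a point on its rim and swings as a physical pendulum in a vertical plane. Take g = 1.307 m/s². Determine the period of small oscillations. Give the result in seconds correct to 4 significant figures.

1.681 s

I_cm = ½mr² = 0.0056561 kg·m². The pivot is at distance d = 0.06237 m from the centre of mass.
By the parallel-axis theorem, I = I_cm + md² = 0.0056561 + 0.011312 = 0.016968 kg·m².
T = 2π√(I/(mgd)) = 2π√(0.016968/(2.908 × 1.307 × 0.06237)) = 1.681 s.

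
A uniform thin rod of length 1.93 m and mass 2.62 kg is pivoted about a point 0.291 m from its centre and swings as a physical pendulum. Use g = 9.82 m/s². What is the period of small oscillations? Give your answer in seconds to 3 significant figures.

2.34 s

For a physical pendulum T = 2π√(I/(mgd)), with d = 0.2910 m from pivot to centre of mass.
I_cm = mL²/12 = 2.62 × 1.93²/12 = 0.8133 kg·m²; I = I_cm + md² = 0.8133 + 2.62 × 0.2910² = 1.035 kg·m².
T = 2π√(1.035/(2.62 × 9.82 × 0.2910)) = 2.34 s.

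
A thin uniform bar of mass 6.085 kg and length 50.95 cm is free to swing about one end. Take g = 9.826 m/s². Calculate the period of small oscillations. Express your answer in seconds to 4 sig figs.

1.168 s

For a physical pendulum T = 2π√(I/(mgd)), with d = 0.25475 m from pivot to centre of mass.
I_cm = mL²/12 = 6.085 × 0.5095²/12 = 0.13163 kg·m²; I = I_cm + md² = 0.13163 + 6.085 × 0.25475² = 0.52654 kg·m².
T = 2π√(0.52654/(6.085 × 9.826 × 0.25475)) = 1.168 s.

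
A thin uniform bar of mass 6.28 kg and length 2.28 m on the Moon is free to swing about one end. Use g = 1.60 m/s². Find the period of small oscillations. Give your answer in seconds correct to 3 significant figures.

For a physical pendulum T = 2π√(I/(mgd)), with d = 1.140 m from pivot to centre of mass.
I_cm = mL²/12 = 6.28 × 2.28²/12 = 2.720 kg·m²; I = I_cm + md² = 2.720 + 6.28 × 1.140² = 10.88 kg·m².
T = 2π√(10.88/(6.28 × 1.60 × 1.140)) = 6.12 s.

6.12 s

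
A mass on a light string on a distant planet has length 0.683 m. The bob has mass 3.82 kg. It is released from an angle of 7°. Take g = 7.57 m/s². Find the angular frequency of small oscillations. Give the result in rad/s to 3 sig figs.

ω = √(g/L) = √(7.57/0.683) = 3.33 rad/s.

3.33 rad/s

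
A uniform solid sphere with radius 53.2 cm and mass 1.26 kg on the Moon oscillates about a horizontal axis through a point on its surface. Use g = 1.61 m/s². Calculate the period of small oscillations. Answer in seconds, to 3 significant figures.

I_cm = (2/5)mr² = 0.1426 kg·m². The pivot is at distance d = 0.532 m from the centre of mass.
By the parallel-axis theorem, I = I_cm + md² = 0.1426 + 0.3566 = 0.4993 kg·m².
T = 2π√(I/(mgd)) = 2π√(0.4993/(1.26 × 1.61 × 0.532)) = 4.27 s.

4.27 s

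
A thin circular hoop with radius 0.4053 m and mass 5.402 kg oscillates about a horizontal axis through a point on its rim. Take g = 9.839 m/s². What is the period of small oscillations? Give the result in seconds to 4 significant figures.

1.803 s

I_cm = mr² = 0.88738 kg·m². The pivot is at distance d = 0.4053 m from the centre of mass.
By the parallel-axis theorem, I = I_cm + md² = 0.88738 + 0.88738 = 1.7748 kg·m².
T = 2π√(I/(mgd)) = 2π√(1.7748/(5.402 × 9.839 × 0.4053)) = 1.803 s.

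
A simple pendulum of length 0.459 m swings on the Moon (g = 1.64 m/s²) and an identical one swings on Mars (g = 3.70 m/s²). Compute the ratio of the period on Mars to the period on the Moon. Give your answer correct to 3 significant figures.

T ∝ 1/√g, so T₂/T₁ = √(g₁/g₂) = √(1.64/3.70) = 0.666.

0.666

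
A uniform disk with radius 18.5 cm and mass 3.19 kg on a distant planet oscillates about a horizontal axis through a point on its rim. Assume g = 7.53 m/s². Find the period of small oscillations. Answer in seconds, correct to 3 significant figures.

1.21 s

I_cm = ½mr² = 0.05459 kg·m². The pivot is at distance d = 0.185 m from the centre of mass.
By the parallel-axis theorem, I = I_cm + md² = 0.05459 + 0.1092 = 0.1638 kg·m².
T = 2π√(I/(mgd)) = 2π√(0.1638/(3.19 × 7.53 × 0.185)) = 1.21 s.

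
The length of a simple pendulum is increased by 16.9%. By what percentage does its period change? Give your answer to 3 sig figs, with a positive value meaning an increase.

T ∝ √L, so T'/T = √(1.169) = 1.081.
Percentage change in T = (1.081 − 1) × 100% = 8.12%.

8.12%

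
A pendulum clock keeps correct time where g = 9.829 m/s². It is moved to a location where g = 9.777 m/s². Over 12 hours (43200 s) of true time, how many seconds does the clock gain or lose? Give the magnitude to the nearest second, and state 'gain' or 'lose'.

The clock's period scales as T ∝ 1/√g, so T'/T = √(9.829/9.777) = 1.00266.
In 43200 s of true time the clock registers 43200/1.00266 = 43085.6 s, so it loses 114 s.

lose 114 s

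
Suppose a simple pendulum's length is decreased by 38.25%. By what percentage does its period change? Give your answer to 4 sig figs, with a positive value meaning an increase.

T ∝ √L, so T'/T = √(0.61750) = 0.78581.
Percentage change in T = (0.78581 − 1) × 100% = -21.42%.

-21.42%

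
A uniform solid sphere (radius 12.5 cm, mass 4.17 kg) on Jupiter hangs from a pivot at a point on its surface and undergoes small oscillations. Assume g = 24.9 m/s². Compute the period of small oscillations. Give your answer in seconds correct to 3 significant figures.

I_cm = (2/5)mr² = 0.02606 kg·m². The pivot is at distance d = 0.125 m from the centre of mass.
By the parallel-axis theorem, I = I_cm + md² = 0.02606 + 0.06516 = 0.09122 kg·m².
T = 2π√(I/(mgd)) = 2π√(0.09122/(4.17 × 24.9 × 0.125)) = 0.527 s.

0.527 s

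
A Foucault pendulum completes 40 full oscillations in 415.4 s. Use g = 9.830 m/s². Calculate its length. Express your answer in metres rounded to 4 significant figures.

26.85 m

T = 415.4/40 = 10.385 s.
From T = 2π√(L/g), L = gT²/(4π²) = 9.830 × 10.385²/(4π²) = 26.85 m.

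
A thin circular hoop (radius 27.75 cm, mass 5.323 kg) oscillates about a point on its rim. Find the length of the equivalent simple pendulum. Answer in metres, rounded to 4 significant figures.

0.5550 m

The equivalent simple-pendulum length is L_eq = I/(md), where I is about the pivot and d = 0.27750 m.
I_cm = mR² = 0.40990 kg·m², so I = I_cm + md² = 0.40990 + 0.40990 = 0.81981 kg·m².
L_eq = 0.81981/(5.323 × 0.27750) = 0.5550 m.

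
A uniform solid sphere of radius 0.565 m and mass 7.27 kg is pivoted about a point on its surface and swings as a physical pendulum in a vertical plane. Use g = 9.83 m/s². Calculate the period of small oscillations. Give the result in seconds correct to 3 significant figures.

I_cm = (2/5)mr² = 0.9283 kg·m². The pivot is at distance d = 0.565 m from the centre of mass.
By the parallel-axis theorem, I = I_cm + md² = 0.9283 + 2.321 = 3.249 kg·m².
T = 2π√(I/(mgd)) = 2π√(3.249/(7.27 × 9.83 × 0.565)) = 1.78 s.

1.78 s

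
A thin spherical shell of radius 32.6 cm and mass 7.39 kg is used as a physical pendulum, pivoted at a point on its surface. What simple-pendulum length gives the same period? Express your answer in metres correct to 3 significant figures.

The equivalent simple-pendulum length is L_eq = I/(md), where I is about the pivot and d = 0.3260 m.
I_cm = (2/3)mR² = 0.5236 kg·m², so I = I_cm + md² = 0.5236 + 0.7854 = 1.309 kg·m².
L_eq = 1.309/(7.39 × 0.3260) = 0.543 m.

0.543 m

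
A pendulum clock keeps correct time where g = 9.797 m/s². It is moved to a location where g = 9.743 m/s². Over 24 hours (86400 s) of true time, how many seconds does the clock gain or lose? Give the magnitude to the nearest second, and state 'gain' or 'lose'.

lose 238 s

The clock's period scales as T ∝ 1/√g, so T'/T = √(9.797/9.743) = 1.00277.
In 86400 s of true time the clock registers 86400/1.00277 = 86161.6 s, so it loses 238 s.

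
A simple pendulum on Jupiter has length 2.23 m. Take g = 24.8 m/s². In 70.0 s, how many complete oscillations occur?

37

T = 2π√(L/g) = 2π√(2.23/24.8) = 1.884 s.
Number of complete oscillations = ⌊70.0/1.884⌋ = ⌊37.15⌋ = 37.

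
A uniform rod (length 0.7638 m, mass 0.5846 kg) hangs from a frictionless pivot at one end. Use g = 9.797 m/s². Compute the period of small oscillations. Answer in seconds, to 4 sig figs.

1.432 s

For a physical pendulum T = 2π√(I/(mgd)), with d = 0.38190 m from pivot to centre of mass.
I_cm = mL²/12 = 0.5846 × 0.7638²/12 = 0.028421 kg·m²; I = I_cm + md² = 0.028421 + 0.5846 × 0.38190² = 0.11368 kg·m².
T = 2π√(0.11368/(0.5846 × 9.797 × 0.38190)) = 1.432 s.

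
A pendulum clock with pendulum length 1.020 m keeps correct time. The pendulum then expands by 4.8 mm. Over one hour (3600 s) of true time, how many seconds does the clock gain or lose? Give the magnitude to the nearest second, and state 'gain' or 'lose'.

T ∝ √L, so T'/T = √(1.02480/1.020) = 1.00235.
In 3600 s of true time the clock registers 3600/1.00235 = 3591.6 s, so it loses 8 s.

lose 8 s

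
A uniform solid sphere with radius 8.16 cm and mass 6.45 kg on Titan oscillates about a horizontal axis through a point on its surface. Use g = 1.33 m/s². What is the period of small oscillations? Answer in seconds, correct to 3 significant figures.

I_cm = (2/5)mr² = 0.01718 kg·m². The pivot is at distance d = 0.0816 m from the centre of mass.
By the parallel-axis theorem, I = I_cm + md² = 0.01718 + 0.04295 = 0.06013 kg·m².
T = 2π√(I/(mgd)) = 2π√(0.06013/(6.45 × 1.33 × 0.0816)) = 1.84 s.

1.84 s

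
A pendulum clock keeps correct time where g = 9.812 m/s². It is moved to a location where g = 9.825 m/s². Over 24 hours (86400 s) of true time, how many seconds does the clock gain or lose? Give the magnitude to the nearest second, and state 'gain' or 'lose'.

gain 57 s

The clock's period scales as T ∝ 1/√g, so T'/T = √(9.812/9.825) = 0.999338.
In 86400 s of true time the clock registers 86400/0.999338 = 86457.2 s, so it gains 57 s.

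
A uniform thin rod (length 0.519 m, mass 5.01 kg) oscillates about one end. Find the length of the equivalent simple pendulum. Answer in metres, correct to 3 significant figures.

The equivalent simple-pendulum length is L_eq = I/(md), where I is about the pivot and d = 0.2595 m.
I_cm = (1/12)mL² = 0.1125 kg·m², so I = I_cm + md² = 0.1125 + 0.3374 = 0.4498 kg·m².
L_eq = 0.4498/(5.01 × 0.2595) = 0.346 m.

0.346 m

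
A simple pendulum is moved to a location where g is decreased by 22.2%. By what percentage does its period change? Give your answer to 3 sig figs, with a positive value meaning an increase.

T ∝ 1/√g, so T'/T = 1/√(0.7780) = 1.134.
Percentage change in T = (1.134 − 1) × 100% = 13.4%.

13.4%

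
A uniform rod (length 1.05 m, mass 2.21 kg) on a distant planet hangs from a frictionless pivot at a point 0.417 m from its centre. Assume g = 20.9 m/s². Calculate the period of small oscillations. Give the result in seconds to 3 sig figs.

For a physical pendulum T = 2π√(I/(mgd)), with d = 0.4170 m from pivot to centre of mass.
I_cm = mL²/12 = 2.21 × 1.05²/12 = 0.2030 kg·m²; I = I_cm + md² = 0.2030 + 2.21 × 0.4170² = 0.5873 kg·m².
T = 2π√(0.5873/(2.21 × 20.9 × 0.4170)) = 1.10 s.

1.10 s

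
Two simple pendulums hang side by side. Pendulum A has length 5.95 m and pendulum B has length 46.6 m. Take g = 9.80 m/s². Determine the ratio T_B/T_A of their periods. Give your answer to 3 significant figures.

T ∝ √L, so T_B/T_A = √(L_B/L_A) = √(46.6/5.95) = 2.80.

2.80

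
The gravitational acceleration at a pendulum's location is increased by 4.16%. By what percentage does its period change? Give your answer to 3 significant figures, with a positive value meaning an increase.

T ∝ 1/√g, so T'/T = 1/√(1.042) = 0.9798.
Percentage change in T = (0.9798 − 1) × 100% = -2.02%.

-2.02%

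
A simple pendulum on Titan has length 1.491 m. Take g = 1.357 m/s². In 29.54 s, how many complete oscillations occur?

4

T = 2π√(L/g) = 2π√(1.491/1.357) = 6.5861 s.
Number of complete oscillations = ⌊29.54/6.5861⌋ = ⌊4.4852⌋ = 4.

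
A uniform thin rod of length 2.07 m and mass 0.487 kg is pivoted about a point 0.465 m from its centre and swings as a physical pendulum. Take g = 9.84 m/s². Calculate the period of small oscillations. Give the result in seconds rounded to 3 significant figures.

2.22 s

For a physical pendulum T = 2π√(I/(mgd)), with d = 0.4650 m from pivot to centre of mass.
I_cm = mL²/12 = 0.487 × 2.07²/12 = 0.1739 kg·m²; I = I_cm + md² = 0.1739 + 0.487 × 0.4650² = 0.2792 kg·m².
T = 2π√(0.2792/(0.487 × 9.84 × 0.4650)) = 2.22 s.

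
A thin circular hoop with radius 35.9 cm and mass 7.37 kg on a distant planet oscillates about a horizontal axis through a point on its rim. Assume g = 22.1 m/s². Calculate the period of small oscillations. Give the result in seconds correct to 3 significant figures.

1.13 s

I_cm = mr² = 0.9499 kg·m². The pivot is at distance d = 0.359 m from the centre of mass.
By the parallel-axis theorem, I = I_cm + md² = 0.9499 + 0.9499 = 1.900 kg·m².
T = 2π√(I/(mgd)) = 2π√(1.900/(7.37 × 22.1 × 0.359)) = 1.13 s.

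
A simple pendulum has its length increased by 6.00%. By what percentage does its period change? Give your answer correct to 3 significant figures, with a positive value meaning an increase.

T ∝ √L, so T'/T = √(1.060) = 1.030.
Percentage change in T = (1.030 − 1) × 100% = 2.96%.

2.96%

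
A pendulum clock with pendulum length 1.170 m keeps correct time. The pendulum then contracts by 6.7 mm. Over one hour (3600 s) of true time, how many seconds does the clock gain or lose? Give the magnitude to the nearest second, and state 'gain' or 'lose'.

T ∝ √L, so T'/T = √(1.16330/1.170) = 0.997133.
In 3600 s of true time the clock registers 3600/0.997133 = 3610.4 s, so it gains 10 s.

gain 10 s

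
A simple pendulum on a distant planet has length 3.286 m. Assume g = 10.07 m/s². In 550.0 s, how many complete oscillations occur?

T = 2π√(L/g) = 2π√(3.286/10.07) = 3.5892 s.
Number of complete oscillations = ⌊550.0/3.5892⌋ = ⌊153.24⌋ = 153.

153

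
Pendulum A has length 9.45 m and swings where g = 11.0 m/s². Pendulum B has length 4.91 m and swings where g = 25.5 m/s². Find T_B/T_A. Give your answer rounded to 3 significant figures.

T = 2π√(L/g), so T_B/T_A = √((L_B/g_B)/(L_A/g_A)) = √((4.91/25.5)/(9.45/11.0)) = 0.473.

0.473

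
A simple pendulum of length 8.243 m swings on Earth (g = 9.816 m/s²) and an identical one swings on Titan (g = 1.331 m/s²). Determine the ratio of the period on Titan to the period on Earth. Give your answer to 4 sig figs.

T ∝ 1/√g, so T₂/T₁ = √(g₁/g₂) = √(9.816/1.331) = 2.716.

2.716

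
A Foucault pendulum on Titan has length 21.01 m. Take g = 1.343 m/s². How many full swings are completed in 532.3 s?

T = 2π√(L/g) = 2π√(21.01/1.343) = 24.852 s.
Number of complete oscillations = ⌊532.3/24.852⌋ = ⌊21.419⌋ = 21.

21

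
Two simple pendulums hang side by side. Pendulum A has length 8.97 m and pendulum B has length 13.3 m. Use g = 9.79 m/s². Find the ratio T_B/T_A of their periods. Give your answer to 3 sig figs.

1.22

T ∝ √L, so T_B/T_A = √(L_B/L_A) = √(13.3/8.97) = 1.22.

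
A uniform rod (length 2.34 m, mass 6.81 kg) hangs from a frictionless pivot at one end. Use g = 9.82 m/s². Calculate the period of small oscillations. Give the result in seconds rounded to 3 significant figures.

For a physical pendulum T = 2π√(I/(mgd)), with d = 1.170 m from pivot to centre of mass.
I_cm = mL²/12 = 6.81 × 2.34²/12 = 3.107 kg·m²; I = I_cm + md² = 3.107 + 6.81 × 1.170² = 12.43 kg·m².
T = 2π√(12.43/(6.81 × 9.82 × 1.170)) = 2.50 s.

2.50 s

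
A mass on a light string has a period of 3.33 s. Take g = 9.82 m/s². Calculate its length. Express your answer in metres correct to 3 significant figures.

2.76 m

From T = 2π√(L/g), L = gT²/(4π²) = 9.82 × 3.330²/(4π²) = 2.76 m.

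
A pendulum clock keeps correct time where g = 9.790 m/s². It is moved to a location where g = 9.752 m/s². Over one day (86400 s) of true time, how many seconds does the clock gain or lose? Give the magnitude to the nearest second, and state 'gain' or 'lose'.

The clock's period scales as T ∝ 1/√g, so T'/T = √(9.790/9.752) = 1.00195.
In 86400 s of true time the clock registers 86400/1.00195 = 86232.2 s, so it loses 168 s.

lose 168 s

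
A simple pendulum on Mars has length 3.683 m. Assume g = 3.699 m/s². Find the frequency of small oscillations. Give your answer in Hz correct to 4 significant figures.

0.1595 Hz

T = 2π√(L/g) = 2π√(3.683/3.699) = 6.2696 s, so f = 1/T = 0.1595 Hz.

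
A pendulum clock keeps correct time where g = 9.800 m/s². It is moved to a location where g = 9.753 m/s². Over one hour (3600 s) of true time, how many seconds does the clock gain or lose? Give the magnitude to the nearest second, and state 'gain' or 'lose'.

The clock's period scales as T ∝ 1/√g, so T'/T = √(9.800/9.753) = 1.00241.
In 3600 s of true time the clock registers 3600/1.00241 = 3591.4 s, so it loses 9 s.

lose 9 s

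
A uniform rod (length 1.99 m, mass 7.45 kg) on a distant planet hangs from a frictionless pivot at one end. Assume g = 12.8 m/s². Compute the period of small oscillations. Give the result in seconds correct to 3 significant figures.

For a physical pendulum T = 2π√(I/(mgd)), with d = 0.9950 m from pivot to centre of mass.
I_cm = mL²/12 = 7.45 × 1.99²/12 = 2.459 kg·m²; I = I_cm + md² = 2.459 + 7.45 × 0.9950² = 9.834 kg·m².
T = 2π√(9.834/(7.45 × 12.8 × 0.9950)) = 2.02 s.

2.02 s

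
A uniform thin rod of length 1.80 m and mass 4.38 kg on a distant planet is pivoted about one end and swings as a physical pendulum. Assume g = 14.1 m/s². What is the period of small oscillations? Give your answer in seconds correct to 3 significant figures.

For a physical pendulum T = 2π√(I/(mgd)), with d = 0.9000 m from pivot to centre of mass.
I_cm = mL²/12 = 4.38 × 1.80²/12 = 1.183 kg·m²; I = I_cm + md² = 1.183 + 4.38 × 0.9000² = 4.730 kg·m².
T = 2π√(4.730/(4.38 × 14.1 × 0.9000)) = 1.83 s.

1.83 s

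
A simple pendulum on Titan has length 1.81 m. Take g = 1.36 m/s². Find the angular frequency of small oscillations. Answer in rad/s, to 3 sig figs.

ω = √(g/L) = √(1.36/1.81) = 0.867 rad/s.

0.867 rad/s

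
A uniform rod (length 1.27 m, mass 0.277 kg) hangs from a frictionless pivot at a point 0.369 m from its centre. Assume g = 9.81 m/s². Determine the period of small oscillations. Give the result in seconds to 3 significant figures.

1.72 s

For a physical pendulum T = 2π√(I/(mgd)), with d = 0.3690 m from pivot to centre of mass.
I_cm = mL²/12 = 0.277 × 1.27²/12 = 0.03723 kg·m²; I = I_cm + md² = 0.03723 + 0.277 × 0.3690² = 0.07495 kg·m².
T = 2π√(0.07495/(0.277 × 9.81 × 0.3690)) = 1.72 s.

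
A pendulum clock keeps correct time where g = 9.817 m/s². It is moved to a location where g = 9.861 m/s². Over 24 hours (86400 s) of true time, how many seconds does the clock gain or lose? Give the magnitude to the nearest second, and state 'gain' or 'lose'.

The clock's period scales as T ∝ 1/√g, so T'/T = √(9.817/9.861) = 0.997766.
In 86400 s of true time the clock registers 86400/0.997766 = 86593.4 s, so it gains 193 s.

gain 193 s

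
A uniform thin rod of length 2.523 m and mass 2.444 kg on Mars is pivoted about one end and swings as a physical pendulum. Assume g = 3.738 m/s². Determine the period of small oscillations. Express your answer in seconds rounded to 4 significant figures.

For a physical pendulum T = 2π√(I/(mgd)), with d = 1.2615 m from pivot to centre of mass.
I_cm = mL²/12 = 2.444 × 2.523²/12 = 1.2964 kg·m²; I = I_cm + md² = 1.2964 + 2.444 × 1.2615² = 5.1858 kg·m².
T = 2π√(5.1858/(2.444 × 3.738 × 1.2615)) = 4.215 s.

4.215 s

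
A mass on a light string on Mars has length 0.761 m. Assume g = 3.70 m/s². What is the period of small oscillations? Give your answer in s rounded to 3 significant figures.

T = 2π√(L/g) = 2π√(0.761/3.70) = 2π × 0.4535 = 2.85 s.

2.85 s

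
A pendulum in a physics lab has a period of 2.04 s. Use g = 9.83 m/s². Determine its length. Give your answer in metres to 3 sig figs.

1.04 m

From T = 2π√(L/g), L = gT²/(4π²) = 9.83 × 2.040²/(4π²) = 1.04 m.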